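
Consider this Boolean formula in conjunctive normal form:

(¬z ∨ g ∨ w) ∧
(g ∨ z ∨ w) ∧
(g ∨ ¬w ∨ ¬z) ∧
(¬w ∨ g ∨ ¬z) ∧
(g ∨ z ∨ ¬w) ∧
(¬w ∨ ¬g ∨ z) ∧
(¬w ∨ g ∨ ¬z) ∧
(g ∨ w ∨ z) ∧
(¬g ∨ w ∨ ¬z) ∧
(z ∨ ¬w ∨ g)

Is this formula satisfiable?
Yes

Yes, the formula is satisfiable.

One satisfying assignment is: z=False, g=True, w=False

Verification: With this assignment, all 10 clauses evaluate to true.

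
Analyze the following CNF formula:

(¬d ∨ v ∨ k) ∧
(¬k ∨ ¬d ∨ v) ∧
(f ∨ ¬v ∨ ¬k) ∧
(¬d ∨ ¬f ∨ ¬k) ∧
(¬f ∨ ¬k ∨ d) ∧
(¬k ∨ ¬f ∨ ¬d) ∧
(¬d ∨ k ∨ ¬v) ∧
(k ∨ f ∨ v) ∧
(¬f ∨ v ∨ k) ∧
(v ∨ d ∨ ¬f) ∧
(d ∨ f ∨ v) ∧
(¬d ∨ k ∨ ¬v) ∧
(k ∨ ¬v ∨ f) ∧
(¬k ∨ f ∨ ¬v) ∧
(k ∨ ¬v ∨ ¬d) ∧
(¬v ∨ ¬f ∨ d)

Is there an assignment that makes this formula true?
No

No, the formula is not satisfiable.

No assignment of truth values to the variables can make all 16 clauses true simultaneously.

The formula is UNSAT (unsatisfiable).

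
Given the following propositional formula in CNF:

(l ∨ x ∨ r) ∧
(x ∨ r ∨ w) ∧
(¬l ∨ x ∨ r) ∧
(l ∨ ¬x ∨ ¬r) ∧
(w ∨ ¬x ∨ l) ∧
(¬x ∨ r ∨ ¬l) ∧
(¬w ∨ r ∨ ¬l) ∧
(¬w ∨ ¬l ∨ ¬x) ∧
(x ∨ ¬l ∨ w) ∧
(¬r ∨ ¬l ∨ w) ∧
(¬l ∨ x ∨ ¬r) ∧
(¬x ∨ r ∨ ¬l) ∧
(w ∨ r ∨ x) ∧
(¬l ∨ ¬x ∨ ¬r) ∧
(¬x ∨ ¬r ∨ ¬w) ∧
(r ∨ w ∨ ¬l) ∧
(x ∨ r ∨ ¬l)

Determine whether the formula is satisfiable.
Yes

Yes, the formula is satisfiable.

One satisfying assignment is: r=True, w=False, l=False, x=False

Verification: With this assignment, all 17 clauses evaluate to true.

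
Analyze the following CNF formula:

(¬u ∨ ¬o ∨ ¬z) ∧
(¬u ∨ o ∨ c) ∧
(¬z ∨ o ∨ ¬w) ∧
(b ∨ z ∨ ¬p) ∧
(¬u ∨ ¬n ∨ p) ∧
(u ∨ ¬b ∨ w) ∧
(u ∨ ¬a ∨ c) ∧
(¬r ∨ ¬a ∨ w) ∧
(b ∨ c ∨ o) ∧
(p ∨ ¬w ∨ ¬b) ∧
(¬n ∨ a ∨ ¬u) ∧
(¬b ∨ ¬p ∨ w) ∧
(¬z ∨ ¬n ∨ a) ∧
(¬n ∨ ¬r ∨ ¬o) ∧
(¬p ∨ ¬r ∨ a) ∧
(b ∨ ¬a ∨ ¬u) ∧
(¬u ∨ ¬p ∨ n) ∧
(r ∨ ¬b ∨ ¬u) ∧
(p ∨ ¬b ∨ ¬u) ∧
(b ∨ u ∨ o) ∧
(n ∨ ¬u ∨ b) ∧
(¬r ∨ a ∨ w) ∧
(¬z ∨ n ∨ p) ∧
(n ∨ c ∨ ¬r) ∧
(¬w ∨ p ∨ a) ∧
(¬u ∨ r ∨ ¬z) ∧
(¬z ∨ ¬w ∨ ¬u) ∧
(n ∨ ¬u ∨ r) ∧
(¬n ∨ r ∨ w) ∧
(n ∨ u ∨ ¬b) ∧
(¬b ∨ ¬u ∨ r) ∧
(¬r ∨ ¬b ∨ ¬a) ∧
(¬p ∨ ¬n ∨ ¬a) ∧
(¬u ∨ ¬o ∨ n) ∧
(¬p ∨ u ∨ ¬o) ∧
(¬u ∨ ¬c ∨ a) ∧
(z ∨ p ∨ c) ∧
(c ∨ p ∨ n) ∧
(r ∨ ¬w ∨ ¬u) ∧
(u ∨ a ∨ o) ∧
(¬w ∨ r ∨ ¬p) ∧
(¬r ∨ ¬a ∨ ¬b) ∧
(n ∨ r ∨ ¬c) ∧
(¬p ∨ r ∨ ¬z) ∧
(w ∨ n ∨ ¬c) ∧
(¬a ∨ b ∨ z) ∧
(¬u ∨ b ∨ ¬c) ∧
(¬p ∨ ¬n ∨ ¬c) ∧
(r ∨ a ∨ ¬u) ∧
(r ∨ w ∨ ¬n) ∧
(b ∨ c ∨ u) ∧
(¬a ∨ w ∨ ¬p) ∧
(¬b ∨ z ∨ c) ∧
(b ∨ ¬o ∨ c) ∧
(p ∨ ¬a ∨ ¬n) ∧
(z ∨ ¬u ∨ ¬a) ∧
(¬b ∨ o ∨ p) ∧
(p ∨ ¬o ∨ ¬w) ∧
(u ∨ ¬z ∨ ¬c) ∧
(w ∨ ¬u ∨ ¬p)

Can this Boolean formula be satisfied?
No

No, the formula is not satisfiable.

No assignment of truth values to the variables can make all 60 clauses true simultaneously.

The formula is UNSAT (unsatisfiable).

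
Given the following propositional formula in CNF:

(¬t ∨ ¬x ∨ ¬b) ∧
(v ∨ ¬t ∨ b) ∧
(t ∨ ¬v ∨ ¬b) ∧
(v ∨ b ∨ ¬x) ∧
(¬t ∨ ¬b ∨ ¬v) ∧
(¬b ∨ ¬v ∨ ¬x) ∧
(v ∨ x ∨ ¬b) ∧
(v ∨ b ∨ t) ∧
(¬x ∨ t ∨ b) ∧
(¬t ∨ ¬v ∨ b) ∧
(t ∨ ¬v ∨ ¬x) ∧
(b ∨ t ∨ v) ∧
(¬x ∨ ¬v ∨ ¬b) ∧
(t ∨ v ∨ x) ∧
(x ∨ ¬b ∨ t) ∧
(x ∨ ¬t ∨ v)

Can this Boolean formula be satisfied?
Yes

Yes, the formula is satisfiable.

One satisfying assignment is: t=False, x=True, b=True, v=False

Verification: With this assignment, all 16 clauses evaluate to true.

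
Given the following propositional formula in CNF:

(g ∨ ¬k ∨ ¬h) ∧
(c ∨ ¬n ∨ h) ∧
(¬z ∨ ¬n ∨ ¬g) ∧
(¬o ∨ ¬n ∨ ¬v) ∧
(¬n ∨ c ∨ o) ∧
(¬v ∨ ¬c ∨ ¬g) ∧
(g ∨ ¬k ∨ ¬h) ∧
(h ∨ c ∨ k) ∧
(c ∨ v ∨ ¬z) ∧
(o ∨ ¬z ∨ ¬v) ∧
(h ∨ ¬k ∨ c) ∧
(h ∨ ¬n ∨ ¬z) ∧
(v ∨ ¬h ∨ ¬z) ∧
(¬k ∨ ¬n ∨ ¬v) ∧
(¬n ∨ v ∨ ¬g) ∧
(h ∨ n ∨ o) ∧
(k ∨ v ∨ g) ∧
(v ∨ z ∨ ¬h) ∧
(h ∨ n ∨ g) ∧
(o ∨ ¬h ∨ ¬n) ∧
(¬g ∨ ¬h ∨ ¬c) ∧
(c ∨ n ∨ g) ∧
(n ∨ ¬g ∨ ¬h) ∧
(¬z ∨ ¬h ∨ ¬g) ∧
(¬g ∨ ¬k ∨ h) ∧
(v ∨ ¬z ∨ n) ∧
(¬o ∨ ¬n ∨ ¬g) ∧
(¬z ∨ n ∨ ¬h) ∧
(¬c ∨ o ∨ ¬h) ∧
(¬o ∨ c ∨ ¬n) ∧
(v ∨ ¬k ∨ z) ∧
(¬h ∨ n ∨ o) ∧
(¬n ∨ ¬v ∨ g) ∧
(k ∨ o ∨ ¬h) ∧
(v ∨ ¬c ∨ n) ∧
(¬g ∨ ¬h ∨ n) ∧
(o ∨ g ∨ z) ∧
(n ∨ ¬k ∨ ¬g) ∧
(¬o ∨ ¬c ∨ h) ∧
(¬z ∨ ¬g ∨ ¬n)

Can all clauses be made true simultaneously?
Yes

Yes, the formula is satisfiable.

One satisfying assignment is: h=True, g=False, k=False, z=False, o=True, c=True, n=False, v=True

Verification: With this assignment, all 40 clauses evaluate to true.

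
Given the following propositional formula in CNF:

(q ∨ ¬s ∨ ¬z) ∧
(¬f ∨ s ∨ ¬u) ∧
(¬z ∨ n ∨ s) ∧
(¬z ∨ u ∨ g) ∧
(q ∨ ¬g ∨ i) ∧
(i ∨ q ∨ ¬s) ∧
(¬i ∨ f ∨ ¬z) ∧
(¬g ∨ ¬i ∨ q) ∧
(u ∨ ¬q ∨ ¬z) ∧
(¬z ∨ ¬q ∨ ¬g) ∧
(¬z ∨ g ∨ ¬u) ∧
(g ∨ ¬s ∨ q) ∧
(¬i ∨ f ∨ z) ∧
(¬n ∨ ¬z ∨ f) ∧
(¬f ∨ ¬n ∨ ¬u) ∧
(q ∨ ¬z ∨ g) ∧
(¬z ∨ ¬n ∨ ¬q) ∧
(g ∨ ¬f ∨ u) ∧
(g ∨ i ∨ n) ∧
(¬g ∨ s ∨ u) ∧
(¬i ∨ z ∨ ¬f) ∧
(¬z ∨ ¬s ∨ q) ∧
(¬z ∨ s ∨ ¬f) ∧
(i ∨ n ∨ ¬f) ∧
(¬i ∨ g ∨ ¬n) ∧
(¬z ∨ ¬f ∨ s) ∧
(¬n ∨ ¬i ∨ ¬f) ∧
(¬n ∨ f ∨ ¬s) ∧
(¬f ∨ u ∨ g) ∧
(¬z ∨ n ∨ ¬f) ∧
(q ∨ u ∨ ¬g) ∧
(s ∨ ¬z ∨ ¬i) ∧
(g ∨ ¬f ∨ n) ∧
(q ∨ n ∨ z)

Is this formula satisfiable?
Yes

Yes, the formula is satisfiable.

One satisfying assignment is: n=False, f=False, q=True, g=True, s=True, z=False, i=False, u=False

Verification: With this assignment, all 34 clauses evaluate to true.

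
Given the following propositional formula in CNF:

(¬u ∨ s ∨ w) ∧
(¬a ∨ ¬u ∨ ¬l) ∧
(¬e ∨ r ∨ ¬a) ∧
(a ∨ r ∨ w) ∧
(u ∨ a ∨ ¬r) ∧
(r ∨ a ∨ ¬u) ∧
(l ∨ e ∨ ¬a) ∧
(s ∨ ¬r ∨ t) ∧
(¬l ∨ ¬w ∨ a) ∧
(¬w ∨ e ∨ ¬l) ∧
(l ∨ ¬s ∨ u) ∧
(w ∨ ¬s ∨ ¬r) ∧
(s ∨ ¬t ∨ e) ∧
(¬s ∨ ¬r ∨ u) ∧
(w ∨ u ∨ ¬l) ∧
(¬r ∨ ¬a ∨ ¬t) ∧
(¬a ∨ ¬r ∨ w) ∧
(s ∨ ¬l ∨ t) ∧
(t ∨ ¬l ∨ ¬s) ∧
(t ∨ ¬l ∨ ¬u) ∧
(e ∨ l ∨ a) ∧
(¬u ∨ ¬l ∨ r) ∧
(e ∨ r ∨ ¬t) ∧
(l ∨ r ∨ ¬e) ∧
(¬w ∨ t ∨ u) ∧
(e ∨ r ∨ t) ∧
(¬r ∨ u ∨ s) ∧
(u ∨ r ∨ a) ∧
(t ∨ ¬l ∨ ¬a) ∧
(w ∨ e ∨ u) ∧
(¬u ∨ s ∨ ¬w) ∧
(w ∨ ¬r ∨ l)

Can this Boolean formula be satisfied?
Yes

Yes, the formula is satisfiable.

One satisfying assignment is: s=True, t=True, e=True, r=True, a=False, u=True, w=True, l=False

Verification: With this assignment, all 32 clauses evaluate to true.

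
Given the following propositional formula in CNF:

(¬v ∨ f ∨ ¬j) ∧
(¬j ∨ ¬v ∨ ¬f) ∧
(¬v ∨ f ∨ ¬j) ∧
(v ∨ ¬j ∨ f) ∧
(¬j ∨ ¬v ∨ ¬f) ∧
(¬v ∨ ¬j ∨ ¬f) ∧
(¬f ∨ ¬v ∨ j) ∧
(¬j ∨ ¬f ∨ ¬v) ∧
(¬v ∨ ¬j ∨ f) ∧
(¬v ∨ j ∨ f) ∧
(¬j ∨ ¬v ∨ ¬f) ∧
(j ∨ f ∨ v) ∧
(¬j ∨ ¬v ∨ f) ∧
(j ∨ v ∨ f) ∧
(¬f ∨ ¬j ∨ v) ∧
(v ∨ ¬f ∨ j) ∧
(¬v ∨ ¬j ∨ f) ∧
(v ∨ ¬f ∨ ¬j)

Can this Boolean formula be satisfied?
No

No, the formula is not satisfiable.

No assignment of truth values to the variables can make all 18 clauses true simultaneously.

The formula is UNSAT (unsatisfiable).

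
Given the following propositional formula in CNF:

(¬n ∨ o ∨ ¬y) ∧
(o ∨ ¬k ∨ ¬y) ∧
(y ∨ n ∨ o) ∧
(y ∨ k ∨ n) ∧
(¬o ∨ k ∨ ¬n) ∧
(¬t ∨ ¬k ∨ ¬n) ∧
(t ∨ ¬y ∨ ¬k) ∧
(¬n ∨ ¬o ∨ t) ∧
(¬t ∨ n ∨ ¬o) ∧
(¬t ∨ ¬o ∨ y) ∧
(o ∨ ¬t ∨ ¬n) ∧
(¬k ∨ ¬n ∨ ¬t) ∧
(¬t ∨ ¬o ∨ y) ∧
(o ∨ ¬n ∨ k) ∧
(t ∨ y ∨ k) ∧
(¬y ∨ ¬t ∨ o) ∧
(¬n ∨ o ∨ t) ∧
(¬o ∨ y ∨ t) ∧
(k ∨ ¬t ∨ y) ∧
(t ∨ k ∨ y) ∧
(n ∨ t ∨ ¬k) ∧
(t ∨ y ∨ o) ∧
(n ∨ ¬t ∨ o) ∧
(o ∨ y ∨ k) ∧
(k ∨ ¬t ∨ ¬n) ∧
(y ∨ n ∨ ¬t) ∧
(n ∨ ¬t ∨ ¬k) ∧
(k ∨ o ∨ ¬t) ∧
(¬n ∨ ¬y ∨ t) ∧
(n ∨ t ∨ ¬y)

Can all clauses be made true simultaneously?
No

No, the formula is not satisfiable.

No assignment of truth values to the variables can make all 30 clauses true simultaneously.

The formula is UNSAT (unsatisfiable).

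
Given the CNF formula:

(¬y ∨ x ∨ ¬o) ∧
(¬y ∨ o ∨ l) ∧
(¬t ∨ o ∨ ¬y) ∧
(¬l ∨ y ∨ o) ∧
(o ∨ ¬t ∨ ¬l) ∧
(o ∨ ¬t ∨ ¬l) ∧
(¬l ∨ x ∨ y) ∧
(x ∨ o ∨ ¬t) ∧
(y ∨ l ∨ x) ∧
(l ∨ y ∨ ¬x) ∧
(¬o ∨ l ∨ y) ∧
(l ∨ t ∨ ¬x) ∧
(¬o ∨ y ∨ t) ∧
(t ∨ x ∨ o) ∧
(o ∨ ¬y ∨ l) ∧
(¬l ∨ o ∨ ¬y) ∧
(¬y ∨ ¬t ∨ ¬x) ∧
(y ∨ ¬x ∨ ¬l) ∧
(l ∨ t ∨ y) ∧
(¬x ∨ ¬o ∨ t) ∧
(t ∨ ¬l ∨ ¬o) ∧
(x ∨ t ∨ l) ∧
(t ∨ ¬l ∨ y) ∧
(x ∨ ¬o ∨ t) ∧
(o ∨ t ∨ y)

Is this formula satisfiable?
No

No, the formula is not satisfiable.

No assignment of truth values to the variables can make all 25 clauses true simultaneously.

The formula is UNSAT (unsatisfiable).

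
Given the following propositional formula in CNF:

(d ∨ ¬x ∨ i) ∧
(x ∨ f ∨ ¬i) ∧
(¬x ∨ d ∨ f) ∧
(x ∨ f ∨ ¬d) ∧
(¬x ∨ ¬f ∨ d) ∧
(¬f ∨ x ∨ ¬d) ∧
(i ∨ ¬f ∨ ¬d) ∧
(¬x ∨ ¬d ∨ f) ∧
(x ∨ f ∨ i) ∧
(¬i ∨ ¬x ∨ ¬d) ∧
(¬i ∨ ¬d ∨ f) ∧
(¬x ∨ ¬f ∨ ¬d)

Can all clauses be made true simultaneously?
Yes

Yes, the formula is satisfiable.

One satisfying assignment is: d=False, f=True, i=False, x=False

Verification: With this assignment, all 12 clauses evaluate to true.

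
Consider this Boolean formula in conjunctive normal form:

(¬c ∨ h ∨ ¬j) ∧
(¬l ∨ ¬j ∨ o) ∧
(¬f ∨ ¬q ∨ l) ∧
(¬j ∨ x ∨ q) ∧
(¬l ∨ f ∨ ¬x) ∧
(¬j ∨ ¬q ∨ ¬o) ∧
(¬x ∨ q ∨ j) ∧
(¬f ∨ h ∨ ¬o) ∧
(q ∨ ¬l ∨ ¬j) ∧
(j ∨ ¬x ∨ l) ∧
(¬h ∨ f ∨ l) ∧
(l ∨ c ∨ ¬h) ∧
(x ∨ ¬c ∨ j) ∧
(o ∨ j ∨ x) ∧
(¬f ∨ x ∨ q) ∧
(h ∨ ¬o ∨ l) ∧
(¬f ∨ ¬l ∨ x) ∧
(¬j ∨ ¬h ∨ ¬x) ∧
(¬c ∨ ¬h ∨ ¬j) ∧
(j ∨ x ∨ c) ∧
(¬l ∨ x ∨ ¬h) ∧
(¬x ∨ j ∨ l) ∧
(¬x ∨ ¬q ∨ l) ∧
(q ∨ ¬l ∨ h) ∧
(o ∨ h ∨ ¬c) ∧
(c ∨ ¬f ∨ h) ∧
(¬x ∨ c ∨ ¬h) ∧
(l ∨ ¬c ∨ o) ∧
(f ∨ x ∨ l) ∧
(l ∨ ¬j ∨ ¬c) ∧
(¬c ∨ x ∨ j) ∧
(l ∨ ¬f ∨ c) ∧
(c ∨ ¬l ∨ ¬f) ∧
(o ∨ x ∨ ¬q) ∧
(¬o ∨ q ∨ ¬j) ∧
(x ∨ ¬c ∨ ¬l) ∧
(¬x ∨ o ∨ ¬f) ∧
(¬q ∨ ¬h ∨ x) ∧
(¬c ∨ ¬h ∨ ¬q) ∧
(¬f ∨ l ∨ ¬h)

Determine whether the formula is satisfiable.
Yes

Yes, the formula is satisfiable.

One satisfying assignment is: f=False, o=False, l=False, h=False, c=False, x=True, q=False, j=True

Verification: With this assignment, all 40 clauses evaluate to true.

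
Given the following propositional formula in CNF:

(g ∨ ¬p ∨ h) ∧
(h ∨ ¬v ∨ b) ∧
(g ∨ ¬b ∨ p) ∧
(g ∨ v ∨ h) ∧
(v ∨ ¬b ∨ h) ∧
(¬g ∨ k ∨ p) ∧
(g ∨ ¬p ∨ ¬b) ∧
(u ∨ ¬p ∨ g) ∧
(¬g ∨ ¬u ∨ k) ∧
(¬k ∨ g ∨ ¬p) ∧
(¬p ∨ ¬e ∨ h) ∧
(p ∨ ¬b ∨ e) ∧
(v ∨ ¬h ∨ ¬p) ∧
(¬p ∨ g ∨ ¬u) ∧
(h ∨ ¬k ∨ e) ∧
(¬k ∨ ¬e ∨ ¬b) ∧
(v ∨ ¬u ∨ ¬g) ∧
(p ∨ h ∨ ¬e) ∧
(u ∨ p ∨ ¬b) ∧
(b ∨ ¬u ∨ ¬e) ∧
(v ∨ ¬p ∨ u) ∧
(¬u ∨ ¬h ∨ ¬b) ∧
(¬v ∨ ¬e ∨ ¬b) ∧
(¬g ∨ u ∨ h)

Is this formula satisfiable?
Yes

Yes, the formula is satisfiable.

One satisfying assignment is: v=False, e=False, h=True, p=False, k=False, g=False, b=False, u=False

Verification: With this assignment, all 24 clauses evaluate to true.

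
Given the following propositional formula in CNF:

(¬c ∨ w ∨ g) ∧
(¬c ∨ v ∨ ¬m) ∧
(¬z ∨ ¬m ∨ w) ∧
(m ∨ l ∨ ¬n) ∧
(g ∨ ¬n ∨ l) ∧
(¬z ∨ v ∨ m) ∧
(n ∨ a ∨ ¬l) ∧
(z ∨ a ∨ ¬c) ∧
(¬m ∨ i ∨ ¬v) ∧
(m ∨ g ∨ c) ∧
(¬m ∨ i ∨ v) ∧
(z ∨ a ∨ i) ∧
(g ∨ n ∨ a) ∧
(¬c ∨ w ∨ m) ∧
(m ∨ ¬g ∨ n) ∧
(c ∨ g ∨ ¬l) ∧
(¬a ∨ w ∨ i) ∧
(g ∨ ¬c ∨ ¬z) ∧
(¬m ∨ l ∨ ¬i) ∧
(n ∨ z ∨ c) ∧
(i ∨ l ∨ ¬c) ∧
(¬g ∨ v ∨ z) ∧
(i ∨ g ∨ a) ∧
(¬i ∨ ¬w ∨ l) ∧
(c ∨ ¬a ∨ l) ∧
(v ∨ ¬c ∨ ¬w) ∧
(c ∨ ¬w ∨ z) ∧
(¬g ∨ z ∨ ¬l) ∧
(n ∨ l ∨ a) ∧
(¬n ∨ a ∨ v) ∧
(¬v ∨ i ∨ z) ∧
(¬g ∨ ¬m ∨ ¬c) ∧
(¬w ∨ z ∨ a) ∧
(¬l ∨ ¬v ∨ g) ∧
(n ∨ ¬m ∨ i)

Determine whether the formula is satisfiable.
Yes

Yes, the formula is satisfiable.

One satisfying assignment is: v=True, z=True, i=False, l=True, c=True, m=False, n=True, g=True, a=False, w=True

Verification: With this assignment, all 35 clauses evaluate to true.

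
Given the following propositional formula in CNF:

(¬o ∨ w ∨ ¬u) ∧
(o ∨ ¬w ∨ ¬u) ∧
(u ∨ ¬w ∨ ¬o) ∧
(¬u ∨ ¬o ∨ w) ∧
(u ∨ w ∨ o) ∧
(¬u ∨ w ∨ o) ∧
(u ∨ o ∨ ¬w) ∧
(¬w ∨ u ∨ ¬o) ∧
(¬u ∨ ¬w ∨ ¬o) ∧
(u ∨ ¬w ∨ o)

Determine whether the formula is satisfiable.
Yes

Yes, the formula is satisfiable.

One satisfying assignment is: o=True, w=False, u=False

Verification: With this assignment, all 10 clauses evaluate to true.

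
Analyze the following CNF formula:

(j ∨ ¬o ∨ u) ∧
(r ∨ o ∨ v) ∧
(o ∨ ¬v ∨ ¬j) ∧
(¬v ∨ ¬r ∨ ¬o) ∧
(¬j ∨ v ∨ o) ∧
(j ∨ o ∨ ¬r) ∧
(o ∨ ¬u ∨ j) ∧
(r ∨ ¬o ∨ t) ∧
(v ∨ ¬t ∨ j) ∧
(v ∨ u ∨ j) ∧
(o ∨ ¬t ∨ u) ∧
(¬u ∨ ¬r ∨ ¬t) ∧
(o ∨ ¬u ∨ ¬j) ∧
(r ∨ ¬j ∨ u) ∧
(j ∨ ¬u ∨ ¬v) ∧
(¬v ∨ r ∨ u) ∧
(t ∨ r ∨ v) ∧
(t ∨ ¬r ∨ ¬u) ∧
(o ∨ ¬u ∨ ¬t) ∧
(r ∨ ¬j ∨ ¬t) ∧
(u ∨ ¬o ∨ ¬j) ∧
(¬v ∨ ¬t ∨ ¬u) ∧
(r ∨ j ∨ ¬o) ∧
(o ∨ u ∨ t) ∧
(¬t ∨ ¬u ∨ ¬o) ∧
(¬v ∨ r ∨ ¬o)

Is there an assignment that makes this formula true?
No

No, the formula is not satisfiable.

No assignment of truth values to the variables can make all 26 clauses true simultaneously.

The formula is UNSAT (unsatisfiable).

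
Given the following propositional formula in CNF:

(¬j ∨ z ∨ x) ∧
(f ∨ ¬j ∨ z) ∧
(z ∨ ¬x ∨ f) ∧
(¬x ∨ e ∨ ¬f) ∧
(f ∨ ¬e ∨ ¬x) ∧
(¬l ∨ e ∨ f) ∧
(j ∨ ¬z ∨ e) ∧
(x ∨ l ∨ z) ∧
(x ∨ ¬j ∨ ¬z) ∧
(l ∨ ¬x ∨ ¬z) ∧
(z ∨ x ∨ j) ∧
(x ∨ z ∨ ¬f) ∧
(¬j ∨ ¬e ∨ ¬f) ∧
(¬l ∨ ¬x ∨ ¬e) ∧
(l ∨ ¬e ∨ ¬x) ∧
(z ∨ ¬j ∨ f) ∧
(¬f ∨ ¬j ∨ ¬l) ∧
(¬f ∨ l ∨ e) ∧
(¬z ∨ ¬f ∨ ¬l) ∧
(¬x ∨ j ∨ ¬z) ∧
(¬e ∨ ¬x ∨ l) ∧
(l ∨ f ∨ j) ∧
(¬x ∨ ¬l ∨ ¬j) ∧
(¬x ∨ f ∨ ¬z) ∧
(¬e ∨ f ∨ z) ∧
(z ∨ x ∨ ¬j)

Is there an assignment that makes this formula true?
Yes

Yes, the formula is satisfiable.

One satisfying assignment is: z=True, x=False, e=True, j=False, f=False, l=True

Verification: With this assignment, all 26 clauses evaluate to true.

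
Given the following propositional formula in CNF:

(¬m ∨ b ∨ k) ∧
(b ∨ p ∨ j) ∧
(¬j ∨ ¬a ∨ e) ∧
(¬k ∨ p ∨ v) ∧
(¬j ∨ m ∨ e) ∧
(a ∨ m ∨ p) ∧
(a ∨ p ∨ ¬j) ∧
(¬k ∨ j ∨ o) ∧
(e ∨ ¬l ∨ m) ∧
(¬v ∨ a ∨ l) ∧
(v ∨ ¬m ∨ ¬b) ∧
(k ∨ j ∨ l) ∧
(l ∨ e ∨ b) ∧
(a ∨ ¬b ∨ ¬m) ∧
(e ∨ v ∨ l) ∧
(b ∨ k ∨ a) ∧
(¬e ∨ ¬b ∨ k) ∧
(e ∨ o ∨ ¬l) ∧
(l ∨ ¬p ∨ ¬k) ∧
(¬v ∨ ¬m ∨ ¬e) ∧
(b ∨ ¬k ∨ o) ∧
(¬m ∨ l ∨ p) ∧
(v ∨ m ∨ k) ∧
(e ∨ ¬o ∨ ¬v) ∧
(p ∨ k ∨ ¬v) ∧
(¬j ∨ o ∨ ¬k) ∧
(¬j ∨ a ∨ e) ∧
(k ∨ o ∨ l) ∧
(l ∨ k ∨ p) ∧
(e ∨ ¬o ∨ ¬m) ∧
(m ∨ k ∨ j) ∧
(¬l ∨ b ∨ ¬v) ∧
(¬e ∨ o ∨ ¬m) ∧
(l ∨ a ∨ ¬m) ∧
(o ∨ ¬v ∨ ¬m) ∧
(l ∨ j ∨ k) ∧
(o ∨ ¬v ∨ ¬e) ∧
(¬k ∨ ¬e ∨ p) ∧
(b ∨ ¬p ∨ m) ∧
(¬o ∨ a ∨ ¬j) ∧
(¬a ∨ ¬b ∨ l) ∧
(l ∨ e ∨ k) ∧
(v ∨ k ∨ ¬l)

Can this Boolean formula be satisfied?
Yes

Yes, the formula is satisfiable.

One satisfying assignment is: p=True, o=True, l=True, j=False, b=False, v=False, k=True, a=False, m=True, e=True

Verification: With this assignment, all 43 clauses evaluate to true.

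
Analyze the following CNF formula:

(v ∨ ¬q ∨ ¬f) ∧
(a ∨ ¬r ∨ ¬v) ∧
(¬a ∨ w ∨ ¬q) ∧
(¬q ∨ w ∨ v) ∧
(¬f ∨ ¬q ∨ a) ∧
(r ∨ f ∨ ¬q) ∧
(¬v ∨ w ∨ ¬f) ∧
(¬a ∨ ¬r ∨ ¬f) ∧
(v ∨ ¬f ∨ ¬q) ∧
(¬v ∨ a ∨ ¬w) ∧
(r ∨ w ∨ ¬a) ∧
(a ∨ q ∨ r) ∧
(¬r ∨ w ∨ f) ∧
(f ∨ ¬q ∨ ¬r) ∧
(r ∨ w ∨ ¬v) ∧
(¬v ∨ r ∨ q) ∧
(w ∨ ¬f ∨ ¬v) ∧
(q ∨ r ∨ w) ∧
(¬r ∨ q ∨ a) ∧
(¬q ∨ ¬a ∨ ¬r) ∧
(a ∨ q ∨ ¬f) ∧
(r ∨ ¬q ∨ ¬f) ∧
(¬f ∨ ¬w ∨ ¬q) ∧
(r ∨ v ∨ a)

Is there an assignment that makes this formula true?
Yes

Yes, the formula is satisfiable.

One satisfying assignment is: r=False, q=False, v=False, a=True, w=True, f=False

Verification: With this assignment, all 24 clauses evaluate to true.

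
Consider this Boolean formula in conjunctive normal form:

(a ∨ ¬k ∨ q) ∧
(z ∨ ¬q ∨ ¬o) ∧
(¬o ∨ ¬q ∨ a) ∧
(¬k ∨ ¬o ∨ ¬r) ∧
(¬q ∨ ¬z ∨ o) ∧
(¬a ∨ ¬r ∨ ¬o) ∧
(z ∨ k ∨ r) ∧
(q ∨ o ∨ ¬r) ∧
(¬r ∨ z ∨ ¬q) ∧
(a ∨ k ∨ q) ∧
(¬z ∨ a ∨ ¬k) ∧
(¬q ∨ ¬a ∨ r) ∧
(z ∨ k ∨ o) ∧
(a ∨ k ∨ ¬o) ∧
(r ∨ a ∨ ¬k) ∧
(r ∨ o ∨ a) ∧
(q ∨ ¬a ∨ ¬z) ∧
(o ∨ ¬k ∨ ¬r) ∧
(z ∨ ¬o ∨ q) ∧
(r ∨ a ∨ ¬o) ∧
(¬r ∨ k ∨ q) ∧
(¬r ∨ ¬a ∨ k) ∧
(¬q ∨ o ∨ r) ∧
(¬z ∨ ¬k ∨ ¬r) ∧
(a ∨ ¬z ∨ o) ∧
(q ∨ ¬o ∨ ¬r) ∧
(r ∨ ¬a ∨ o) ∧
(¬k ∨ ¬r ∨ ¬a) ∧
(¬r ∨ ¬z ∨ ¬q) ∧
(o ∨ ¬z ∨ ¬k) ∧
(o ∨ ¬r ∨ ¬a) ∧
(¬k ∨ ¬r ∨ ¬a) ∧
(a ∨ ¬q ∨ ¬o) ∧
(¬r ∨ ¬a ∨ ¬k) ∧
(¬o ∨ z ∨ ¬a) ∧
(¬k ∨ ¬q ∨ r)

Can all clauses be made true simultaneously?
No

No, the formula is not satisfiable.

No assignment of truth values to the variables can make all 36 clauses true simultaneously.

The formula is UNSAT (unsatisfiable).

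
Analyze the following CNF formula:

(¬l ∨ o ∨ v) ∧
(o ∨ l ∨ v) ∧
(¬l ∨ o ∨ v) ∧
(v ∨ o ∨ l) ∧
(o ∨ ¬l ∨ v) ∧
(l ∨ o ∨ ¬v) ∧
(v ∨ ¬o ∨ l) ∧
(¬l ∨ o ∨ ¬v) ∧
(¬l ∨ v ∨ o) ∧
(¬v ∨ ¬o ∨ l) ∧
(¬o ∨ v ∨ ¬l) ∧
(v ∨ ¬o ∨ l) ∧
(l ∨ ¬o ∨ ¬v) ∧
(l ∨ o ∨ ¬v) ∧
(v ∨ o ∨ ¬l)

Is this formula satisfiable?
Yes

Yes, the formula is satisfiable.

One satisfying assignment is: o=True, l=True, v=True

Verification: With this assignment, all 15 clauses evaluate to true.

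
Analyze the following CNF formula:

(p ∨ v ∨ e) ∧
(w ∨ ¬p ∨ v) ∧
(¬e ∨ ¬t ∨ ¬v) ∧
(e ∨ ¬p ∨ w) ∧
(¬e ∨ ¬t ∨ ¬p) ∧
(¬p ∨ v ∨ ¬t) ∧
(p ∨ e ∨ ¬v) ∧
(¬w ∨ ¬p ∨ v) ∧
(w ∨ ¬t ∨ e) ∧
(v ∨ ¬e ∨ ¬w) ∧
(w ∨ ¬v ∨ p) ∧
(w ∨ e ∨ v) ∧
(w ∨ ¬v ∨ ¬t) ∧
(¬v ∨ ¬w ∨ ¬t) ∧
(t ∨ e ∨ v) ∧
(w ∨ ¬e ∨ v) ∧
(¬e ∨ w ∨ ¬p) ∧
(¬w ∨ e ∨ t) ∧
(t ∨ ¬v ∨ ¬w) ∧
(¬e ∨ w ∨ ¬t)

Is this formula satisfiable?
No

No, the formula is not satisfiable.

No assignment of truth values to the variables can make all 20 clauses true simultaneously.

The formula is UNSAT (unsatisfiable).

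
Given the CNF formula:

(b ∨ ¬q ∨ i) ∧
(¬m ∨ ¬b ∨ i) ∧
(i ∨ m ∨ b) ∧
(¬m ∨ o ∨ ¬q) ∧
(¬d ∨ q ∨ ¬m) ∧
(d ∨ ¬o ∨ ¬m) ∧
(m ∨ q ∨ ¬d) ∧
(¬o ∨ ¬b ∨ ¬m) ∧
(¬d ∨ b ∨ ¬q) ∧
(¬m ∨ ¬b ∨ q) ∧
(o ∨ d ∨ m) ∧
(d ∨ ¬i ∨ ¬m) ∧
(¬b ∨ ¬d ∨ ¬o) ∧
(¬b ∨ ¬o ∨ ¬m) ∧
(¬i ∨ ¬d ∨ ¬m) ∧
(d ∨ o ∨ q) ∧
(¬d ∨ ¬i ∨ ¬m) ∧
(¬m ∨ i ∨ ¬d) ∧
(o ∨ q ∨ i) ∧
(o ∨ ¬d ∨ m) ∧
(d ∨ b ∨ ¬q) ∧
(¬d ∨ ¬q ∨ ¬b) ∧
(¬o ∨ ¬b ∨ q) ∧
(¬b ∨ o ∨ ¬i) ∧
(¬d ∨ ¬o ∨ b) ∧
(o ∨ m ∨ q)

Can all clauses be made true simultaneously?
Yes

Yes, the formula is satisfiable.

One satisfying assignment is: o=True, q=False, i=True, m=False, d=False, b=False

Verification: With this assignment, all 26 clauses evaluate to true.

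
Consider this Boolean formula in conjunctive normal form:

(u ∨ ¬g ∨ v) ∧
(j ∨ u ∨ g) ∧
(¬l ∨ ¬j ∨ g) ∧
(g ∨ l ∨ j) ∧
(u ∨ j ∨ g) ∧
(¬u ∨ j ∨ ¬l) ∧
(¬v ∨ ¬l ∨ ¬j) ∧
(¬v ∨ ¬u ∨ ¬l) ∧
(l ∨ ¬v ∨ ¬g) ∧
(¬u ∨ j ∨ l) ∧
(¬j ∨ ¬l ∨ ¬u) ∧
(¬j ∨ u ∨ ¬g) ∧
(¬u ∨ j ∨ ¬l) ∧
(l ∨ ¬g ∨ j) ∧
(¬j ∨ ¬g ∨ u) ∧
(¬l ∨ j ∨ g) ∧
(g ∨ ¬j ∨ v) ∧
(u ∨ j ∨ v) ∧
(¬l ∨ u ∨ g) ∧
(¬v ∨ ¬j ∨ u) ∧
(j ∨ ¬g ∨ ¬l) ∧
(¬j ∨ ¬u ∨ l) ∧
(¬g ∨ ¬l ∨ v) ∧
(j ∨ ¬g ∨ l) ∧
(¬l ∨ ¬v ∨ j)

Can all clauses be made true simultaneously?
No

No, the formula is not satisfiable.

No assignment of truth values to the variables can make all 25 clauses true simultaneously.

The formula is UNSAT (unsatisfiable).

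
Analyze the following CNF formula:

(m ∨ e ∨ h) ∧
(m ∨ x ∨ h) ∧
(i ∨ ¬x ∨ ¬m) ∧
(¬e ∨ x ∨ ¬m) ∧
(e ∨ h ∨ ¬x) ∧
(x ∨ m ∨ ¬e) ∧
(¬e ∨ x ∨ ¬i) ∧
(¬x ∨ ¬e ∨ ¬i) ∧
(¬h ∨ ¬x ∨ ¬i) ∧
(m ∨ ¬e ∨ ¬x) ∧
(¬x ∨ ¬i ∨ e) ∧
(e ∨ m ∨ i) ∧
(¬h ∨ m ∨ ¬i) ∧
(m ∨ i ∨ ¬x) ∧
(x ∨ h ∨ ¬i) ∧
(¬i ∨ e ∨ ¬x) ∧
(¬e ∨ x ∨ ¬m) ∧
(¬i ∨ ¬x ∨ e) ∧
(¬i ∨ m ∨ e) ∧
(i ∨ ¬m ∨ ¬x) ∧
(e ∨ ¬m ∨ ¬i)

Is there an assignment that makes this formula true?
Yes

Yes, the formula is satisfiable.

One satisfying assignment is: m=True, i=False, h=False, x=False, e=False

Verification: With this assignment, all 21 clauses evaluate to true.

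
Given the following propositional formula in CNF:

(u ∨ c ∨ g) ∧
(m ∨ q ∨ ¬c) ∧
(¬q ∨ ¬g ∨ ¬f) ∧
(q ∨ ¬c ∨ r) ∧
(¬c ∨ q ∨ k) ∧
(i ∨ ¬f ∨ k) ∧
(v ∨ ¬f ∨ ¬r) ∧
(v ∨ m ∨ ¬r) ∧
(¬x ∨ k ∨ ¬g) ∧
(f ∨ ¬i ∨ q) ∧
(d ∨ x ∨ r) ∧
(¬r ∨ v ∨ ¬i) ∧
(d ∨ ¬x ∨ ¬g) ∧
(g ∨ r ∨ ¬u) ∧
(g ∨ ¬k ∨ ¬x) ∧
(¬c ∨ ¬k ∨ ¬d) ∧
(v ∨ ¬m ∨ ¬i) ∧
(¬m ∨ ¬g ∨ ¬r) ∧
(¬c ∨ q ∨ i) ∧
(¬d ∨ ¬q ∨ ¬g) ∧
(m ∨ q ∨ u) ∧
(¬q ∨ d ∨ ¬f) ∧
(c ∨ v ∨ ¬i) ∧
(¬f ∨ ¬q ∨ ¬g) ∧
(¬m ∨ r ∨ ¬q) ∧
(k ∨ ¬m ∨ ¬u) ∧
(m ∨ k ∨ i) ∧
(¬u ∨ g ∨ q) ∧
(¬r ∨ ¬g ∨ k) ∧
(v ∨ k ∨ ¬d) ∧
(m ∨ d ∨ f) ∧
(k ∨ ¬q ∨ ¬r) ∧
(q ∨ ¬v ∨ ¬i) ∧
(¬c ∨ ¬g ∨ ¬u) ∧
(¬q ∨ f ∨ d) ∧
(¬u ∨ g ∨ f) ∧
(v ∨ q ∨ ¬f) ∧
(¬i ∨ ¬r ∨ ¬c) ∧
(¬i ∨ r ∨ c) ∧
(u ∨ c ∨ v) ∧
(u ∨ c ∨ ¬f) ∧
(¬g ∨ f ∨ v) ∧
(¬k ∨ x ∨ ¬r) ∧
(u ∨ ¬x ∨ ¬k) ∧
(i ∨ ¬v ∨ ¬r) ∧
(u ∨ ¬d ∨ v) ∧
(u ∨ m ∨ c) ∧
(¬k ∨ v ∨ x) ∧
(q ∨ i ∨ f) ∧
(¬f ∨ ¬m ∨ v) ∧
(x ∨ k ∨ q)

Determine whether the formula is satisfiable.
Yes

Yes, the formula is satisfiable.

One satisfying assignment is: r=False, k=True, c=False, q=False, m=True, u=True, d=True, i=False, v=True, x=False, g=True, f=True

Verification: With this assignment, all 51 clauses evaluate to true.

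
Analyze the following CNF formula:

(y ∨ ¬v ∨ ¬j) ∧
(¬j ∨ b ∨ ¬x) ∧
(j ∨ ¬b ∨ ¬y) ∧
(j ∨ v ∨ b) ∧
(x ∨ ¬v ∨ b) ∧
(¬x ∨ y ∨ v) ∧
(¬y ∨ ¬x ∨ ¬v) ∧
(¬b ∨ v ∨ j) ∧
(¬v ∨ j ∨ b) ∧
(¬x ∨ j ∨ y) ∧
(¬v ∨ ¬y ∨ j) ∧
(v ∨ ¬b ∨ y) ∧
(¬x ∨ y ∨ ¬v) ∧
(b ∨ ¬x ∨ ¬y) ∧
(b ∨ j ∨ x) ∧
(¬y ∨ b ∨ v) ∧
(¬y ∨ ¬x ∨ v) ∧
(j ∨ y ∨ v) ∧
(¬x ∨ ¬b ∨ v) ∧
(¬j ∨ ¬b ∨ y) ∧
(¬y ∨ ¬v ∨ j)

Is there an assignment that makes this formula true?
Yes

Yes, the formula is satisfiable.

One satisfying assignment is: j=False, x=False, y=False, b=True, v=True

Verification: With this assignment, all 21 clauses evaluate to true.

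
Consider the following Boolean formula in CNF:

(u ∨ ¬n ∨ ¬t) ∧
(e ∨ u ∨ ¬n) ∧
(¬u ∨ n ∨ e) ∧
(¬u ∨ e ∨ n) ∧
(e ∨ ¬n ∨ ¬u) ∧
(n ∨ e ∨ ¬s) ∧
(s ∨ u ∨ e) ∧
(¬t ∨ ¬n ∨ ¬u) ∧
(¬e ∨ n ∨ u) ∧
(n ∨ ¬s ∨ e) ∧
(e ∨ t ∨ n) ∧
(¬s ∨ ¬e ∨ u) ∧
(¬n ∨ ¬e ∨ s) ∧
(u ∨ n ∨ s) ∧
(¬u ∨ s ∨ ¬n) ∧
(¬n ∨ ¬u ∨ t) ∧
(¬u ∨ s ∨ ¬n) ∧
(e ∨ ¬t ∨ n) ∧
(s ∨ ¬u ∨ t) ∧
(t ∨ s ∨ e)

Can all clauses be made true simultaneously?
Yes

Yes, the formula is satisfiable.

One satisfying assignment is: u=True, n=False, t=False, s=True, e=True

Verification: With this assignment, all 20 clauses evaluate to true.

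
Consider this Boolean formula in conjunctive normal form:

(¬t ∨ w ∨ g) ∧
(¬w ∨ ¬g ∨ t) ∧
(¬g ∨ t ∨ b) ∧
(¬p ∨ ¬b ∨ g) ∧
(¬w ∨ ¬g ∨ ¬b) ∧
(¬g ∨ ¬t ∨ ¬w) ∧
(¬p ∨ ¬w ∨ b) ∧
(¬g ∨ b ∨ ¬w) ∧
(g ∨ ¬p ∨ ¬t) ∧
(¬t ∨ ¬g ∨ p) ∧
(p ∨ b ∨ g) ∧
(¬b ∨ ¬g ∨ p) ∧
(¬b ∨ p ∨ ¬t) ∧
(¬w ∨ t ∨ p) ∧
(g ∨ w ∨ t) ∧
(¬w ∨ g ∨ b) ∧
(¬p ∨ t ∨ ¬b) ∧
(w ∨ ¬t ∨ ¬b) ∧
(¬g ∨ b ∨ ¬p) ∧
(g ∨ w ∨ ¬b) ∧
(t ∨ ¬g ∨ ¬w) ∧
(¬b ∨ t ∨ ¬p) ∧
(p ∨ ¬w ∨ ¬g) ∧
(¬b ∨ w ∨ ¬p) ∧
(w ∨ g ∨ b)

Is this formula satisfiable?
No

No, the formula is not satisfiable.

No assignment of truth values to the variables can make all 25 clauses true simultaneously.

The formula is UNSAT (unsatisfiable).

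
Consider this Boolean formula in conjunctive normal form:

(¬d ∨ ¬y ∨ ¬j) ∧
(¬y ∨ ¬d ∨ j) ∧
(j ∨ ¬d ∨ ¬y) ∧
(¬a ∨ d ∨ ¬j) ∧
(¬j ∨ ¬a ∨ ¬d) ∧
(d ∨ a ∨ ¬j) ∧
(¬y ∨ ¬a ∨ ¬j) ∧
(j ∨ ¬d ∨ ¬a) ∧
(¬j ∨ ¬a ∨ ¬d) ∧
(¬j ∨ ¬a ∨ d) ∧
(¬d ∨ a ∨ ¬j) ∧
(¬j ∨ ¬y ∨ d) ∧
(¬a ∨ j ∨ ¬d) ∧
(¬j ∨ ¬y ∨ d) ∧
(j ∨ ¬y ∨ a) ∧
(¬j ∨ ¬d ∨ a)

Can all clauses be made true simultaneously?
Yes

Yes, the formula is satisfiable.

One satisfying assignment is: d=False, y=False, a=False, j=False

Verification: With this assignment, all 16 clauses evaluate to true.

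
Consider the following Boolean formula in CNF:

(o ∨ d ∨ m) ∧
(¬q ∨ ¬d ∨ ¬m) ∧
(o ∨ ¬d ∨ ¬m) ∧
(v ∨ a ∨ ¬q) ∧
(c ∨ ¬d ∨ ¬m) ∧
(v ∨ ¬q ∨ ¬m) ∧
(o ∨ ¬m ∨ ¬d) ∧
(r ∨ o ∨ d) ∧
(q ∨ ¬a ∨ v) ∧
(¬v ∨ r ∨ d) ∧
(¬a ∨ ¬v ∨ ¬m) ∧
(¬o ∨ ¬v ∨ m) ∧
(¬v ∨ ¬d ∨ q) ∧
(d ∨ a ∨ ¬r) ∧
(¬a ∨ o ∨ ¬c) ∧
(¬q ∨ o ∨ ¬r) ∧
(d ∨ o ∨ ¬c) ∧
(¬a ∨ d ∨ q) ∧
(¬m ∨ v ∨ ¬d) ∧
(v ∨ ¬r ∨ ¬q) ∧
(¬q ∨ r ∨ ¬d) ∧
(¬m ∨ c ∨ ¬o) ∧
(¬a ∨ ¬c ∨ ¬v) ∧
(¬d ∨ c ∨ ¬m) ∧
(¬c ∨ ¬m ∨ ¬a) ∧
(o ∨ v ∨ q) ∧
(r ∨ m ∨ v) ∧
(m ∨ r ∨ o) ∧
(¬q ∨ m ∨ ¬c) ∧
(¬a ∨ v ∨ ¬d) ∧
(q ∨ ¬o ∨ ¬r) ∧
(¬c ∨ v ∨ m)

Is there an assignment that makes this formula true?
Yes

Yes, the formula is satisfiable.

One satisfying assignment is: o=True, c=True, d=False, q=False, m=True, v=False, r=False, a=False

Verification: With this assignment, all 32 clauses evaluate to true.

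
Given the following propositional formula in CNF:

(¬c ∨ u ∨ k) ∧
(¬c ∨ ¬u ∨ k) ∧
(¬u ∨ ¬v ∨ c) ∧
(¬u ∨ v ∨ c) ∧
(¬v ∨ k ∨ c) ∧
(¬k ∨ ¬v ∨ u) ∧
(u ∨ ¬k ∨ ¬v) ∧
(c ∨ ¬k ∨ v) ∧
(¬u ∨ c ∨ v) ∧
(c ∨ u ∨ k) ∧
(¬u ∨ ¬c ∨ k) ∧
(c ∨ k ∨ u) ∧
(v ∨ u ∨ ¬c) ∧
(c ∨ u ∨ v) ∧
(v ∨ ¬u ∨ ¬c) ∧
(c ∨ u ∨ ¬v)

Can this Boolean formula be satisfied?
Yes

Yes, the formula is satisfiable.

One satisfying assignment is: u=True, v=True, k=True, c=True

Verification: With this assignment, all 16 clauses evaluate to true.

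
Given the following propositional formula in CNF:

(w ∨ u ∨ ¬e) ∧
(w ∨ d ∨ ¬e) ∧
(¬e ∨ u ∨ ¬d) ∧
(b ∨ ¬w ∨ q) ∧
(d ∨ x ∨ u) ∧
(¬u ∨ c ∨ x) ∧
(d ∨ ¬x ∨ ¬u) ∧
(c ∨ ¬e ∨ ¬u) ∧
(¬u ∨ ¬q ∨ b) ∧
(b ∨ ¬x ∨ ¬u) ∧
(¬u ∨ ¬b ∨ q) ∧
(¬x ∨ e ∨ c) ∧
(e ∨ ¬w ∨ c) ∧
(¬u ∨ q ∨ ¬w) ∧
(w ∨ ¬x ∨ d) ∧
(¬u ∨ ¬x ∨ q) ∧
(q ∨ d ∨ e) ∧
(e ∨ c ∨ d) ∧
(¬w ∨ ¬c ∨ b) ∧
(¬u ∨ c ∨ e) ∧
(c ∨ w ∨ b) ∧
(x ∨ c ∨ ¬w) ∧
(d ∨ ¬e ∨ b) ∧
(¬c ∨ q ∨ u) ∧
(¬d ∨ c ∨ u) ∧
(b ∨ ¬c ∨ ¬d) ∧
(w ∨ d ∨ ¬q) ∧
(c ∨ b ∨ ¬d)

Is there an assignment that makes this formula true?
Yes

Yes, the formula is satisfiable.

One satisfying assignment is: d=False, b=True, q=True, c=True, x=False, u=True, w=True, e=False

Verification: With this assignment, all 28 clauses evaluate to true.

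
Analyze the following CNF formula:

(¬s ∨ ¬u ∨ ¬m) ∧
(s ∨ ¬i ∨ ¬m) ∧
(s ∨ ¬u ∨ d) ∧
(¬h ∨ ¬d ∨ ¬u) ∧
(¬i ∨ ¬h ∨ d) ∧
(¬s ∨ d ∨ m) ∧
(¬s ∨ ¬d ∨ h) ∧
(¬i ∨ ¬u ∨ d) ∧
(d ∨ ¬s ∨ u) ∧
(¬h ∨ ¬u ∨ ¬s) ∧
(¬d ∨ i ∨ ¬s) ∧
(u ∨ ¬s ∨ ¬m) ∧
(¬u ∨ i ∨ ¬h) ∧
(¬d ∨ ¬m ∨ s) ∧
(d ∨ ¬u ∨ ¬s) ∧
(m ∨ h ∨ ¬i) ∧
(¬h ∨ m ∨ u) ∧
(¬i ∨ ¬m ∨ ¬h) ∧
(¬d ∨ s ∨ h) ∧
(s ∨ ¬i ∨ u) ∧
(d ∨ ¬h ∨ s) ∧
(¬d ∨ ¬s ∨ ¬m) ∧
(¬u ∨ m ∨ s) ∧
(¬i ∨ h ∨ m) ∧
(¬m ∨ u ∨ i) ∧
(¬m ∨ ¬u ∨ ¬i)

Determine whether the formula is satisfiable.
Yes

Yes, the formula is satisfiable.

One satisfying assignment is: s=False, m=False, d=False, i=False, u=False, h=False

Verification: With this assignment, all 26 clauses evaluate to true.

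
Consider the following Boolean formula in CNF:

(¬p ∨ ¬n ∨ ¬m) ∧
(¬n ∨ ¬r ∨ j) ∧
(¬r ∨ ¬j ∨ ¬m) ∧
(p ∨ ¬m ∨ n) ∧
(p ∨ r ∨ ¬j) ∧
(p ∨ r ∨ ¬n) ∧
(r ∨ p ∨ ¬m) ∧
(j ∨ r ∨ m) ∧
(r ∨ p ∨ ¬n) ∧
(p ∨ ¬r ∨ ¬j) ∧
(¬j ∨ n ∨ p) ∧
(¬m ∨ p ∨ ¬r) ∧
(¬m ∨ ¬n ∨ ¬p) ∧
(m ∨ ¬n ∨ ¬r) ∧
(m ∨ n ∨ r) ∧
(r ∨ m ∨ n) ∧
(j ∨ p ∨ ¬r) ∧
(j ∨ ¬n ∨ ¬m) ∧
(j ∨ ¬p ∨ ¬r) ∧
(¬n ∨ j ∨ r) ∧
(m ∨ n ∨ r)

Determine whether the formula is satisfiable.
Yes

Yes, the formula is satisfiable.

One satisfying assignment is: j=True, n=True, m=False, p=True, r=False

Verification: With this assignment, all 21 clauses evaluate to true.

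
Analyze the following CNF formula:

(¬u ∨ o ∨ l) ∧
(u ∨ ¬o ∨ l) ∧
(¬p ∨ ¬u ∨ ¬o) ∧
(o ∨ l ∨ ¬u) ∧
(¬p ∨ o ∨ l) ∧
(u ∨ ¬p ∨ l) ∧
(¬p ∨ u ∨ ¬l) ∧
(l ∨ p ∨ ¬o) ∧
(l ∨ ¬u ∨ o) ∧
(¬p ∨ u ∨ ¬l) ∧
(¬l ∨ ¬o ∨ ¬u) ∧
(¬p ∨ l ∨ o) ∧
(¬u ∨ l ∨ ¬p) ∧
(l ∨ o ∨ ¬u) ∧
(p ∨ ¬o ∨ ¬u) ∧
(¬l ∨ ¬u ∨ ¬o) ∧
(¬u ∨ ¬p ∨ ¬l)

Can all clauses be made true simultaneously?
Yes

Yes, the formula is satisfiable.

One satisfying assignment is: o=False, p=False, u=False, l=False

Verification: With this assignment, all 17 clauses evaluate to true.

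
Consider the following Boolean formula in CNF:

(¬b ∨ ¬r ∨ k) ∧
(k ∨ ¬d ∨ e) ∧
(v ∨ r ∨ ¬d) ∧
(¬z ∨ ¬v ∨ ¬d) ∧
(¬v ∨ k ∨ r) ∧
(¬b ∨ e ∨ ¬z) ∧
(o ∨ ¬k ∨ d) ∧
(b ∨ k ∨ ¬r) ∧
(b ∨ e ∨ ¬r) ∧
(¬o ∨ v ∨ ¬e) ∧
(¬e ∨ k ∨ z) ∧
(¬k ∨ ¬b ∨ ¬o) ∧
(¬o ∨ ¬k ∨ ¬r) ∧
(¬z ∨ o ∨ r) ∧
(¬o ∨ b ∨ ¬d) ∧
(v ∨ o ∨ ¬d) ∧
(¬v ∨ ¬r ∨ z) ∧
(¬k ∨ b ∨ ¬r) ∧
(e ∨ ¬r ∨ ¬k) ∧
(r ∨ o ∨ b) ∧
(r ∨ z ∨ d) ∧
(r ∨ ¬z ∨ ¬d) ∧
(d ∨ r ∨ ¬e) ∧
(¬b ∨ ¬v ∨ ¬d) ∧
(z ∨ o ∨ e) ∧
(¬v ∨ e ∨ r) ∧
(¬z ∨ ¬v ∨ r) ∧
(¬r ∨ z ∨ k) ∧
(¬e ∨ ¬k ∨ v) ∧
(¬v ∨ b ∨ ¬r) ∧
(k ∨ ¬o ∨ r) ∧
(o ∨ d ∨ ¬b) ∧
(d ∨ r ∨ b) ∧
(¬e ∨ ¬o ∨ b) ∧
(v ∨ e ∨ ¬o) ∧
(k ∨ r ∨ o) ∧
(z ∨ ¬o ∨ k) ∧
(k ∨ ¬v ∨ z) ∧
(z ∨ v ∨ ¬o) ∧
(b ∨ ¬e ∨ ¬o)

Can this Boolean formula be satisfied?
No

No, the formula is not satisfiable.

No assignment of truth values to the variables can make all 40 clauses true simultaneously.

The formula is UNSAT (unsatisfiable).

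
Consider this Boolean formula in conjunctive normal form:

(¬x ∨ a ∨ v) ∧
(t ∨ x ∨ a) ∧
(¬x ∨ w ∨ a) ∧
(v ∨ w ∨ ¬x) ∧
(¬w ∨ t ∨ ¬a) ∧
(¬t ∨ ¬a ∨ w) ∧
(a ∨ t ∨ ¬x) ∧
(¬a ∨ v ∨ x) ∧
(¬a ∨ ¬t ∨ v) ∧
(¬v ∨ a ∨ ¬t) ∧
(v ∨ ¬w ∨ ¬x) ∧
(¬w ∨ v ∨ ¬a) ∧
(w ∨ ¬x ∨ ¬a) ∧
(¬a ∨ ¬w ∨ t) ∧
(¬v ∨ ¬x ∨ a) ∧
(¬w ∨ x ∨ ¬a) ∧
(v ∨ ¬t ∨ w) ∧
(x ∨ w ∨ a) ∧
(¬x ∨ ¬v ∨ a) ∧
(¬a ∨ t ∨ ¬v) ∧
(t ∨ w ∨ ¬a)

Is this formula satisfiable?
Yes

Yes, the formula is satisfiable.

One satisfying assignment is: a=False, t=True, w=True, x=False, v=False

Verification: With this assignment, all 21 clauses evaluate to true.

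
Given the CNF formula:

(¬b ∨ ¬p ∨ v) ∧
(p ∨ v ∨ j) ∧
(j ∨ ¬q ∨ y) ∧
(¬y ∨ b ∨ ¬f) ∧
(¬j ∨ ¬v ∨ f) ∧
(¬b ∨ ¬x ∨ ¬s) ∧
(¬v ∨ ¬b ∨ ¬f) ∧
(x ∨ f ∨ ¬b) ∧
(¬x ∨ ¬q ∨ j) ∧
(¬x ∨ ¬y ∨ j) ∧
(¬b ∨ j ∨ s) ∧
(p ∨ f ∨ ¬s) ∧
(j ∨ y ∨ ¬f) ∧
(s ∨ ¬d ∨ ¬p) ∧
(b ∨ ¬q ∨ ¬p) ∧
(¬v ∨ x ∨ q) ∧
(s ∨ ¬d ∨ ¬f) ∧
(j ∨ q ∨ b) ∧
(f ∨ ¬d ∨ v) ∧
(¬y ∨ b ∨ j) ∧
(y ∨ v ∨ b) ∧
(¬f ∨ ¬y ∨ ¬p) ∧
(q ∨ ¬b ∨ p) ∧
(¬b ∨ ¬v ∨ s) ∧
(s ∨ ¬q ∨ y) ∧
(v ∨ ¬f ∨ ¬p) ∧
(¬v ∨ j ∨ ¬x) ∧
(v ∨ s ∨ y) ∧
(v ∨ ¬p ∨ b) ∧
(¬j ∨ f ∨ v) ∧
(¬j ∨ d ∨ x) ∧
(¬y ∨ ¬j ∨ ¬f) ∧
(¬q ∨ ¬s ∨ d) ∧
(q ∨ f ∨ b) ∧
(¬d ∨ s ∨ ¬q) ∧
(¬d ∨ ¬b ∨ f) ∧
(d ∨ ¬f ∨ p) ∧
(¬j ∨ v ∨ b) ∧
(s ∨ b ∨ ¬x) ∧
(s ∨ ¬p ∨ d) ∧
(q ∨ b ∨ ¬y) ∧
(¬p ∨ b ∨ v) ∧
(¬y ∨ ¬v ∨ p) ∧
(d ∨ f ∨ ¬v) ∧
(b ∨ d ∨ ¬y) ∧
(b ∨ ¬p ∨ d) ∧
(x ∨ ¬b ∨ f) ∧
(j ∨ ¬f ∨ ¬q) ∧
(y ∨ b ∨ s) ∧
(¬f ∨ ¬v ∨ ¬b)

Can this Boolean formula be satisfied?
Yes

Yes, the formula is satisfiable.

One satisfying assignment is: f=True, d=True, p=False, v=False, j=True, s=True, b=True, q=True, x=False, y=False

Verification: With this assignment, all 50 clauses evaluate to true.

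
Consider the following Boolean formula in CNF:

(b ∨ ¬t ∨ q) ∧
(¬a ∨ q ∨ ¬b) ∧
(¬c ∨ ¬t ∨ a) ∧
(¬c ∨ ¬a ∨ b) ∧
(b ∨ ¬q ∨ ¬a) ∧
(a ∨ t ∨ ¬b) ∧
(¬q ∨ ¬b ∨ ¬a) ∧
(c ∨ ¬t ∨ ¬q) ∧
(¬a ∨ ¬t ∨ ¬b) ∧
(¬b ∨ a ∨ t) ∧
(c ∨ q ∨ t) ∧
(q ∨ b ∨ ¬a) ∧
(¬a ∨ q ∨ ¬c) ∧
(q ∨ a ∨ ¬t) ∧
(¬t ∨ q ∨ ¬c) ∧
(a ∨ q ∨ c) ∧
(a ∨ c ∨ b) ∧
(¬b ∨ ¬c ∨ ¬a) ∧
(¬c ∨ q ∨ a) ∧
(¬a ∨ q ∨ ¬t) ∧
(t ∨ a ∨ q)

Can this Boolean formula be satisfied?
Yes

Yes, the formula is satisfiable.

One satisfying assignment is: q=True, t=False, c=True, b=False, a=False

Verification: With this assignment, all 21 clauses evaluate to true.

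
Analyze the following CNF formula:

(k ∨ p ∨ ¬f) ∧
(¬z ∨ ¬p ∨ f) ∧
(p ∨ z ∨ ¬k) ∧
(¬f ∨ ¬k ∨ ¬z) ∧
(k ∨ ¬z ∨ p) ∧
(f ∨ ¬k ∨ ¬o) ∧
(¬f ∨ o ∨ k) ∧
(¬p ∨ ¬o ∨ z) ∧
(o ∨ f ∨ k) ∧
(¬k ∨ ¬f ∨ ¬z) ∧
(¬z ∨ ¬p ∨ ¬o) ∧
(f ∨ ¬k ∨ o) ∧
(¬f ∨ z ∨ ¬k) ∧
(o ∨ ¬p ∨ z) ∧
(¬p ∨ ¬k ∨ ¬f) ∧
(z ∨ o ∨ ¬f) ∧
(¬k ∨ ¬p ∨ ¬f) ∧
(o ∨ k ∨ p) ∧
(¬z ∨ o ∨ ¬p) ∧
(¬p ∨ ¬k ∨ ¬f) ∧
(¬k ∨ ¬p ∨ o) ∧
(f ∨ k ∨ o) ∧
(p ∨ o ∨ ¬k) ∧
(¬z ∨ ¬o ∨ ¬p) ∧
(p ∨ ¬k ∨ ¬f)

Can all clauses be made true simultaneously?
Yes

Yes, the formula is satisfiable.

One satisfying assignment is: f=False, z=False, p=False, k=False, o=True

Verification: With this assignment, all 25 clauses evaluate to true.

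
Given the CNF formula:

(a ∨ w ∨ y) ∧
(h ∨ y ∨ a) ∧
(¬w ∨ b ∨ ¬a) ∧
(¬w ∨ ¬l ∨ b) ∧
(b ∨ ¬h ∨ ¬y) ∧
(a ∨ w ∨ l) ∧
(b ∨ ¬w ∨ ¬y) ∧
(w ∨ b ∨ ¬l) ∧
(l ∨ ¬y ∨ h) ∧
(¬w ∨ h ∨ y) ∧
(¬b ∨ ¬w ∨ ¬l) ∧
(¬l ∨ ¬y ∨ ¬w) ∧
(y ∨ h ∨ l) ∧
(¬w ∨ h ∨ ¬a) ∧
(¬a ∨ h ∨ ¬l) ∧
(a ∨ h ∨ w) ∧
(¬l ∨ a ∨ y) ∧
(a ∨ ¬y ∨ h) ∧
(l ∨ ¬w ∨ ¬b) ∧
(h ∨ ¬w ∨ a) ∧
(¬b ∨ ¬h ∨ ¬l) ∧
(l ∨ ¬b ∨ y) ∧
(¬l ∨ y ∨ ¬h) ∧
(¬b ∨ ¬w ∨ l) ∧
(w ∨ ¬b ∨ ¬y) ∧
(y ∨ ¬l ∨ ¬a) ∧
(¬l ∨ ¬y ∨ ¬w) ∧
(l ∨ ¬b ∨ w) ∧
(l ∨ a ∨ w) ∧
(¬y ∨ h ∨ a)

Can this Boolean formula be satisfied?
Yes

Yes, the formula is satisfiable.

One satisfying assignment is: y=False, l=False, a=True, h=True, b=False, w=False

Verification: With this assignment, all 30 clauses evaluate to true.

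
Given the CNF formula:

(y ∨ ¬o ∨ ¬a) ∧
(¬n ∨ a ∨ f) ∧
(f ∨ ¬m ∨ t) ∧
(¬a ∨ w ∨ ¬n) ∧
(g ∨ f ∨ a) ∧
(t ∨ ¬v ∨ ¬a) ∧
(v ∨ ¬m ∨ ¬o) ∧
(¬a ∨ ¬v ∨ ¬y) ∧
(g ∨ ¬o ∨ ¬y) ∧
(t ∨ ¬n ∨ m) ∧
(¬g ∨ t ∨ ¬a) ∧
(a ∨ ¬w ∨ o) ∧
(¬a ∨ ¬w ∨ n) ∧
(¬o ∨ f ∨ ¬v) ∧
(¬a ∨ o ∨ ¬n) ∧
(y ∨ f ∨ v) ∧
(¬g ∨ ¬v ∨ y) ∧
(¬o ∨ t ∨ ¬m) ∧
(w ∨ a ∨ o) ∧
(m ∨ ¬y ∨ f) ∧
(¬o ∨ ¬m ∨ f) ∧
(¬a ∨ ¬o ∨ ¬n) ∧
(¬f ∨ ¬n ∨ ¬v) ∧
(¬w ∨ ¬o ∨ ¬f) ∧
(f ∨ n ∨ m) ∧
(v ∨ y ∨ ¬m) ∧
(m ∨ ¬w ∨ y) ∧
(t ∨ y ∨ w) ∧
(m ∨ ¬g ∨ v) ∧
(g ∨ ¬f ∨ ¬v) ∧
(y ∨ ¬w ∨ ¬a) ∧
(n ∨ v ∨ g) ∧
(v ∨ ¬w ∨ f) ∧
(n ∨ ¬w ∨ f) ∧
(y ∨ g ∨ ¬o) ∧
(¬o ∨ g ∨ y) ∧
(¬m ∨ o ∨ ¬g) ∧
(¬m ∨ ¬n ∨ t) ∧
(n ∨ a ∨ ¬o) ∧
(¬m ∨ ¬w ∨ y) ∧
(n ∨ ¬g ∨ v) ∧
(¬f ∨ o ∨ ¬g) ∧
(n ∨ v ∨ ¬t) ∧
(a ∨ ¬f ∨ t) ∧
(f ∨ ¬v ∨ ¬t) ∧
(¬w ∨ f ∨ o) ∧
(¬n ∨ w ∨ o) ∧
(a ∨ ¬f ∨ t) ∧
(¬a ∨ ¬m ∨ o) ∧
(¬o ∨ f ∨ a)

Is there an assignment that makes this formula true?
No

No, the formula is not satisfiable.

No assignment of truth values to the variables can make all 50 clauses true simultaneously.

The formula is UNSAT (unsatisfiable).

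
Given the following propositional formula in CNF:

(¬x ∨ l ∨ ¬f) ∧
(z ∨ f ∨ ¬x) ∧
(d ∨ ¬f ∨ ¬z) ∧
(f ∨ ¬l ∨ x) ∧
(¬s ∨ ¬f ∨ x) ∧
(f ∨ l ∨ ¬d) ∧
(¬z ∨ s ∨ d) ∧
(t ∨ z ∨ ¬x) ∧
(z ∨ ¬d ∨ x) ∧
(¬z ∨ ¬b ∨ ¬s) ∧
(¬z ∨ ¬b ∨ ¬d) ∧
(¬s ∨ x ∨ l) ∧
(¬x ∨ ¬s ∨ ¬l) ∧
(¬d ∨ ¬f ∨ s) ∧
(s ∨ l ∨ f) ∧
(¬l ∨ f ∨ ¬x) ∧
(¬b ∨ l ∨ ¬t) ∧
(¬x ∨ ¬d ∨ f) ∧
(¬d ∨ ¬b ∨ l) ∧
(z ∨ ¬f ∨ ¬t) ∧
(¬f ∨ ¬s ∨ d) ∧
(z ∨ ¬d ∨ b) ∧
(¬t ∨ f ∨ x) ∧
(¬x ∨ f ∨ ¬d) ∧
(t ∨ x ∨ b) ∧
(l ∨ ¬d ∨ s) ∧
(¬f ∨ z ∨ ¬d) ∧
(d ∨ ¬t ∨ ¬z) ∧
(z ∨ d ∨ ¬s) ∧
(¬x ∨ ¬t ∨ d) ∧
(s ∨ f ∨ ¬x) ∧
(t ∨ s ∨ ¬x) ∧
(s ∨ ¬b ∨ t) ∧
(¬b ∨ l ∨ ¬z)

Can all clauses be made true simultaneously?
Yes

Yes, the formula is satisfiable.

One satisfying assignment is: s=True, x=True, z=True, d=False, l=False, b=False, t=False, f=False

Verification: With this assignment, all 34 clauses evaluate to true.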